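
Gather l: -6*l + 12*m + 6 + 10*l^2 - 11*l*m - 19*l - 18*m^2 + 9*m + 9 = 10*l^2 + l*(-11*m - 25) - 18*m^2 + 21*m + 15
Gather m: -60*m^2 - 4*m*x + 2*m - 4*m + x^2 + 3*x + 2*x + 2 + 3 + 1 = -60*m^2 + m*(-4*x - 2) + x^2 + 5*x + 6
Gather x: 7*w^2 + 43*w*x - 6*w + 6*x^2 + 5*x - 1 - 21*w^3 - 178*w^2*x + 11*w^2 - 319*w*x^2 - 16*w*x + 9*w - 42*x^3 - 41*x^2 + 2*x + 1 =-21*w^3 + 18*w^2 + 3*w - 42*x^3 + x^2*(-319*w - 35) + x*(-178*w^2 + 27*w + 7)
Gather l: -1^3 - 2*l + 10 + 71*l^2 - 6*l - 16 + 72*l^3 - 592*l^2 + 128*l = 72*l^3 - 521*l^2 + 120*l - 7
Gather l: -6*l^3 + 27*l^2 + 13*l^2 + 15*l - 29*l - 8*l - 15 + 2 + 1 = -6*l^3 + 40*l^2 - 22*l - 12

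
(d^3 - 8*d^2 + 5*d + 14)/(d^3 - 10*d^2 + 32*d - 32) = (d^2 - 6*d - 7)/(d^2 - 8*d + 16)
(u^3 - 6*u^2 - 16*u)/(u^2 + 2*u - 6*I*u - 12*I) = u*(u - 8)/(u - 6*I)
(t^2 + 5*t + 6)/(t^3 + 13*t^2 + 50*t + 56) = (t + 3)/(t^2 + 11*t + 28)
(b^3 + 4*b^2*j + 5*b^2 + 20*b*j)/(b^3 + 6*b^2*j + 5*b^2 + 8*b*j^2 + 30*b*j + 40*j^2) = b/(b + 2*j)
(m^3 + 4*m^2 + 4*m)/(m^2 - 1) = m*(m^2 + 4*m + 4)/(m^2 - 1)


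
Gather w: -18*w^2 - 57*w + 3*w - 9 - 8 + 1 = -18*w^2 - 54*w - 16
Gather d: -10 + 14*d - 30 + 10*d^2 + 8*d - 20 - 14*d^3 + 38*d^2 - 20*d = -14*d^3 + 48*d^2 + 2*d - 60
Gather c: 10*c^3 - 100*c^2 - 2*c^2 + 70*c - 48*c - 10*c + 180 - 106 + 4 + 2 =10*c^3 - 102*c^2 + 12*c + 80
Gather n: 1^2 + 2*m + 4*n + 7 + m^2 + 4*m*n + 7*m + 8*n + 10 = m^2 + 9*m + n*(4*m + 12) + 18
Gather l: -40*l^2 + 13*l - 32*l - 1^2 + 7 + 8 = -40*l^2 - 19*l + 14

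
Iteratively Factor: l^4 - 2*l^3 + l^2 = (l - 1)*(l^3 - l^2) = l*(l - 1)*(l^2 - l) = l*(l - 1)^2*(l)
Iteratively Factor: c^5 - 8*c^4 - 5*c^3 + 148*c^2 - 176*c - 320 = (c + 4)*(c^4 - 12*c^3 + 43*c^2 - 24*c - 80) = (c - 4)*(c + 4)*(c^3 - 8*c^2 + 11*c + 20) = (c - 4)^2*(c + 4)*(c^2 - 4*c - 5) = (c - 5)*(c - 4)^2*(c + 4)*(c + 1)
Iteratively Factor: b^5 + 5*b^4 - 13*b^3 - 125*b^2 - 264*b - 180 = (b + 3)*(b^4 + 2*b^3 - 19*b^2 - 68*b - 60) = (b - 5)*(b + 3)*(b^3 + 7*b^2 + 16*b + 12) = (b - 5)*(b + 2)*(b + 3)*(b^2 + 5*b + 6) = (b - 5)*(b + 2)^2*(b + 3)*(b + 3)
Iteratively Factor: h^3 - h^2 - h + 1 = (h + 1)*(h^2 - 2*h + 1) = (h - 1)*(h + 1)*(h - 1)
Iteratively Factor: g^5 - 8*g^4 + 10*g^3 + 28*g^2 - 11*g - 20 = (g - 1)*(g^4 - 7*g^3 + 3*g^2 + 31*g + 20) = (g - 5)*(g - 1)*(g^3 - 2*g^2 - 7*g - 4) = (g - 5)*(g - 1)*(g + 1)*(g^2 - 3*g - 4) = (g - 5)*(g - 1)*(g + 1)^2*(g - 4)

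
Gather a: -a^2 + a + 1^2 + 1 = -a^2 + a + 2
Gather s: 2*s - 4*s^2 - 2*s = -4*s^2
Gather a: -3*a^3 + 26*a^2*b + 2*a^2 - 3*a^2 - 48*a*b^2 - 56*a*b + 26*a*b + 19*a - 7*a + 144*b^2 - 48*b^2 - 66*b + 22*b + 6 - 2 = -3*a^3 + a^2*(26*b - 1) + a*(-48*b^2 - 30*b + 12) + 96*b^2 - 44*b + 4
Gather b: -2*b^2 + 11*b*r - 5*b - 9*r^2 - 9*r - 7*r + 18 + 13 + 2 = -2*b^2 + b*(11*r - 5) - 9*r^2 - 16*r + 33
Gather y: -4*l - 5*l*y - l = -5*l*y - 5*l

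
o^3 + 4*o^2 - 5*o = o*(o - 1)*(o + 5)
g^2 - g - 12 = (g - 4)*(g + 3)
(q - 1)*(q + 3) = q^2 + 2*q - 3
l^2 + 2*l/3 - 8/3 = (l - 4/3)*(l + 2)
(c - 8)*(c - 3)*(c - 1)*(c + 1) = c^4 - 11*c^3 + 23*c^2 + 11*c - 24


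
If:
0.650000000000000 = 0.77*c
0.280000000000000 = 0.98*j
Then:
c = 0.84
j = 0.29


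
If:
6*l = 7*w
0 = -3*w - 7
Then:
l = -49/18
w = -7/3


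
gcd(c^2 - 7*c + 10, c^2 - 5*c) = c - 5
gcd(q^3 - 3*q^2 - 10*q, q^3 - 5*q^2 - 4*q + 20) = q^2 - 3*q - 10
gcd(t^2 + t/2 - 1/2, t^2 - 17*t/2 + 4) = t - 1/2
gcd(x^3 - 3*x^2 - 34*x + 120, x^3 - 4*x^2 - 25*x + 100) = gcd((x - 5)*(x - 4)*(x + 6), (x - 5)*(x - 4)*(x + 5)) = x^2 - 9*x + 20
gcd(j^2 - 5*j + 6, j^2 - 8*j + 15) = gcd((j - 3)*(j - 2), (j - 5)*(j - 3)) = j - 3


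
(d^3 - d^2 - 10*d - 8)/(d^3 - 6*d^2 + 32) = (d + 1)/(d - 4)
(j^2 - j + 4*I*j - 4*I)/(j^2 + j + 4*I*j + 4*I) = (j - 1)/(j + 1)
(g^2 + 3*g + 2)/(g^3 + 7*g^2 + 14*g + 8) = 1/(g + 4)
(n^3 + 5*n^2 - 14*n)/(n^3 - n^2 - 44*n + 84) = n/(n - 6)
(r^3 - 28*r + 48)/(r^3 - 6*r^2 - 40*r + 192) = (r - 2)/(r - 8)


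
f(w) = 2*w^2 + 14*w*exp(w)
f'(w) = 14*w*exp(w) + 4*w + 14*exp(w)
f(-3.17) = 18.23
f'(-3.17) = -13.96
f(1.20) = 58.66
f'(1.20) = 107.06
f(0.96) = 36.94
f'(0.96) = 75.50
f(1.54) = 105.31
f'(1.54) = 172.03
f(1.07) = 45.96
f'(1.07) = 88.77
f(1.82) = 163.88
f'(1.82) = 250.94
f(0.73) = 22.27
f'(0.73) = 53.18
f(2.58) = 489.99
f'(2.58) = 671.76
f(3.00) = 861.59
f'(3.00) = 1136.79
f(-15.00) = 450.00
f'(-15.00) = -60.00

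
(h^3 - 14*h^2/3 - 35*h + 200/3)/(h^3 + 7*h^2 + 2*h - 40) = (3*h^2 - 29*h + 40)/(3*(h^2 + 2*h - 8))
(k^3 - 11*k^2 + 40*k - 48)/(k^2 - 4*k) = k - 7 + 12/k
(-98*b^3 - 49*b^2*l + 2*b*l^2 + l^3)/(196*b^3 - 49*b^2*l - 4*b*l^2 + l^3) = (-2*b - l)/(4*b - l)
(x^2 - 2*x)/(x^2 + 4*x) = (x - 2)/(x + 4)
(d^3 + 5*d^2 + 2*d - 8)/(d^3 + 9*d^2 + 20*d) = (d^2 + d - 2)/(d*(d + 5))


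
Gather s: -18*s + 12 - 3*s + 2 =14 - 21*s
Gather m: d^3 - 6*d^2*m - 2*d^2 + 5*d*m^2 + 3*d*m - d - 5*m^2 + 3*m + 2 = d^3 - 2*d^2 - d + m^2*(5*d - 5) + m*(-6*d^2 + 3*d + 3) + 2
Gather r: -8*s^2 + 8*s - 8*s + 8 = 8 - 8*s^2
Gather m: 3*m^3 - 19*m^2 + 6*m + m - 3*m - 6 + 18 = 3*m^3 - 19*m^2 + 4*m + 12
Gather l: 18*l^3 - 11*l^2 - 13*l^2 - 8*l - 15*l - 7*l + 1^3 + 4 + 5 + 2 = 18*l^3 - 24*l^2 - 30*l + 12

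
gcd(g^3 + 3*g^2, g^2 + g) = g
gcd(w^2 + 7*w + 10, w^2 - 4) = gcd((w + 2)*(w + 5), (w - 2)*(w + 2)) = w + 2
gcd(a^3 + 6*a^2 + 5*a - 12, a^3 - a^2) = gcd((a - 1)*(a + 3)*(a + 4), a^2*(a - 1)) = a - 1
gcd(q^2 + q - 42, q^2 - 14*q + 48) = q - 6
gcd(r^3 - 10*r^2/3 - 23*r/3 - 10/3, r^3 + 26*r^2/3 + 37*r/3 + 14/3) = r^2 + 5*r/3 + 2/3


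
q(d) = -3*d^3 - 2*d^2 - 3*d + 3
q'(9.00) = -768.00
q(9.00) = -2373.00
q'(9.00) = -768.00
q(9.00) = -2373.00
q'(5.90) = -339.89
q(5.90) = -700.46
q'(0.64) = -9.25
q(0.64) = -0.53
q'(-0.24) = -2.56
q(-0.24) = 3.65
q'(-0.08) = -2.74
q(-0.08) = 3.23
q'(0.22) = -4.32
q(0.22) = 2.21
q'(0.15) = -3.80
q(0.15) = 2.49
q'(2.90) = -90.29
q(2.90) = -95.69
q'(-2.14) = -35.66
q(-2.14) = 29.66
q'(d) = -9*d^2 - 4*d - 3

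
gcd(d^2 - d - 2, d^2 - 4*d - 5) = d + 1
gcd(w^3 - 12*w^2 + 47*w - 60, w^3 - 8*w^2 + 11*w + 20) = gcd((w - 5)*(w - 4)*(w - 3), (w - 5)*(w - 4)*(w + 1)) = w^2 - 9*w + 20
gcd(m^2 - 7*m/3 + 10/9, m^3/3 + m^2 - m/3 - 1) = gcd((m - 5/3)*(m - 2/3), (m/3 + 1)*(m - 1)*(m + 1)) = 1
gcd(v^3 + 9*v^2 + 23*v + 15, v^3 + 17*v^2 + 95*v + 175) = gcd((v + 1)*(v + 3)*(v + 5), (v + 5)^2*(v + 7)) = v + 5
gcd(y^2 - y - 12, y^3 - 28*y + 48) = y - 4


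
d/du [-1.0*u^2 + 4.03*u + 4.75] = 4.03 - 2.0*u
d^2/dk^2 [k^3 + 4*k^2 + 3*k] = 6*k + 8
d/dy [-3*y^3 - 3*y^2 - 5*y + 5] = -9*y^2 - 6*y - 5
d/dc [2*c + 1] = 2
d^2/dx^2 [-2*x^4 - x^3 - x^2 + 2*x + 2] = -24*x^2 - 6*x - 2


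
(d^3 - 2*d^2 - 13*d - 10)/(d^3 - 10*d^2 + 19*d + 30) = (d + 2)/(d - 6)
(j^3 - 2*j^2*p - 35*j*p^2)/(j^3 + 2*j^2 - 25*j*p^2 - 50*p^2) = j*(-j + 7*p)/(-j^2 + 5*j*p - 2*j + 10*p)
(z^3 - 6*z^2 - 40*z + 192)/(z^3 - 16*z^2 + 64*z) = (z^2 + 2*z - 24)/(z*(z - 8))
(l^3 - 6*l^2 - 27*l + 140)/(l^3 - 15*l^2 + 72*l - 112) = (l + 5)/(l - 4)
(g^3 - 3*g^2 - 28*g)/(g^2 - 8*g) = (g^2 - 3*g - 28)/(g - 8)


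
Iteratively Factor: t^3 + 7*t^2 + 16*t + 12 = (t + 2)*(t^2 + 5*t + 6) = (t + 2)*(t + 3)*(t + 2)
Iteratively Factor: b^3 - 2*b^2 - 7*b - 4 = (b + 1)*(b^2 - 3*b - 4) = (b - 4)*(b + 1)*(b + 1)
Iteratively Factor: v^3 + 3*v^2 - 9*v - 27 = (v - 3)*(v^2 + 6*v + 9) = (v - 3)*(v + 3)*(v + 3)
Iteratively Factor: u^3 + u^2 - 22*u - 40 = (u + 4)*(u^2 - 3*u - 10) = (u + 2)*(u + 4)*(u - 5)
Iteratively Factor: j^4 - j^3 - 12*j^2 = (j - 4)*(j^3 + 3*j^2) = j*(j - 4)*(j^2 + 3*j) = j*(j - 4)*(j + 3)*(j)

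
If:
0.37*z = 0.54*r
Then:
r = 0.685185185185185*z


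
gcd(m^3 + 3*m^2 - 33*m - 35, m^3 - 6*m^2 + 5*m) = m - 5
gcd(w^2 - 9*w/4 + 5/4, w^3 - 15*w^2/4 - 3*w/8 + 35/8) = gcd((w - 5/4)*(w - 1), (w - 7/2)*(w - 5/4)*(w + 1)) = w - 5/4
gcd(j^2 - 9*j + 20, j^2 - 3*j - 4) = j - 4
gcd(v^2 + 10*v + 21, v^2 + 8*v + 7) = v + 7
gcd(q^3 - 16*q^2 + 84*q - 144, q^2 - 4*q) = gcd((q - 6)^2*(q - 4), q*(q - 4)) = q - 4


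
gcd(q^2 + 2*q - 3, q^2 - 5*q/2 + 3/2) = q - 1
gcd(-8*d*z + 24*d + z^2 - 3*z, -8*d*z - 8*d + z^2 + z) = -8*d + z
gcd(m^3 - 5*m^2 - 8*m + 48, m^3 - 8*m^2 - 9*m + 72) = m + 3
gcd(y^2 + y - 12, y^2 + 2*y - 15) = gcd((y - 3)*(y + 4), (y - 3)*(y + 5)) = y - 3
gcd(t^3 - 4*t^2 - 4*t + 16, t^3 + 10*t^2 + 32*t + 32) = t + 2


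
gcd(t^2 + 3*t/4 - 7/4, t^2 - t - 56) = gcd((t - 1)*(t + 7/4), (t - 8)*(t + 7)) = 1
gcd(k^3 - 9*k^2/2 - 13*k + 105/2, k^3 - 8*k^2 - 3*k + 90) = k - 5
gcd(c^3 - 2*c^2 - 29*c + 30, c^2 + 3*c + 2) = 1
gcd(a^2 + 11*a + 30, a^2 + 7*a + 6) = a + 6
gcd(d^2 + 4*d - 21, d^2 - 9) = d - 3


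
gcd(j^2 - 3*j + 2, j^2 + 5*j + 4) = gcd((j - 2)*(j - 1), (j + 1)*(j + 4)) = 1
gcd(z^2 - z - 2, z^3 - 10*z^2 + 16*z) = z - 2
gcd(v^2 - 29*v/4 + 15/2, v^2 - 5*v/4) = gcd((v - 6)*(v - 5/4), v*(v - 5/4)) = v - 5/4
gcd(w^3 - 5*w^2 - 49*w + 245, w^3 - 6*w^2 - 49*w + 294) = w^2 - 49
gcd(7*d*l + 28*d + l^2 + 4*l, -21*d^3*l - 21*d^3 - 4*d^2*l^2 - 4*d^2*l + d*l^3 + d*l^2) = 1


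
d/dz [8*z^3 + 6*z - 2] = 24*z^2 + 6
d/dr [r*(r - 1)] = 2*r - 1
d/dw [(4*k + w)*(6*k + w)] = 10*k + 2*w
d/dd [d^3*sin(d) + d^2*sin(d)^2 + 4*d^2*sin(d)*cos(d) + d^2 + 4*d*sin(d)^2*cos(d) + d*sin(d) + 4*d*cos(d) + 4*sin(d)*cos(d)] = d^3*cos(d) + 3*d^2*sin(d) + d^2*sin(2*d) + 4*d^2*cos(2*d) - 5*d*sin(d) + 4*d*sin(2*d) + 3*d*sin(3*d) + d*cos(d) - d*cos(2*d) + 3*d + sin(d) + 5*cos(d) + 4*cos(2*d) - cos(3*d)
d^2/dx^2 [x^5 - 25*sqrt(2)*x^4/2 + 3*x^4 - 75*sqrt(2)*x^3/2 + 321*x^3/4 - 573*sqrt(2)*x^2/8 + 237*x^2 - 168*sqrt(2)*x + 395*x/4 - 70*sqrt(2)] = 20*x^3 - 150*sqrt(2)*x^2 + 36*x^2 - 225*sqrt(2)*x + 963*x/2 - 573*sqrt(2)/4 + 474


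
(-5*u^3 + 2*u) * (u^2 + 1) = -5*u^5 - 3*u^3 + 2*u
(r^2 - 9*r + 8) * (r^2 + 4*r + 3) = r^4 - 5*r^3 - 25*r^2 + 5*r + 24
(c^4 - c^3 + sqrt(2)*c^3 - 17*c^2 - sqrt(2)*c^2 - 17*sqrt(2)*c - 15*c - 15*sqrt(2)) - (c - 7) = c^4 - c^3 + sqrt(2)*c^3 - 17*c^2 - sqrt(2)*c^2 - 17*sqrt(2)*c - 16*c - 15*sqrt(2) + 7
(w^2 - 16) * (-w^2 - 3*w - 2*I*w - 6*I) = -w^4 - 3*w^3 - 2*I*w^3 + 16*w^2 - 6*I*w^2 + 48*w + 32*I*w + 96*I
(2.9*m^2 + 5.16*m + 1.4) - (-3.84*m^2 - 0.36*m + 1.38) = 6.74*m^2 + 5.52*m + 0.02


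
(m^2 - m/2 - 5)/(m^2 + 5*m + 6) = (m - 5/2)/(m + 3)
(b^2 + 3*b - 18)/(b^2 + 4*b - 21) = (b + 6)/(b + 7)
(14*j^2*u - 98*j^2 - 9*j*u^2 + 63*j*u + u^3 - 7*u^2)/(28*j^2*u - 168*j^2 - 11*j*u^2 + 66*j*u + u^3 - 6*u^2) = (-2*j*u + 14*j + u^2 - 7*u)/(-4*j*u + 24*j + u^2 - 6*u)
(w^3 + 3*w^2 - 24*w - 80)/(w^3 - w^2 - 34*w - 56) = (w^2 - w - 20)/(w^2 - 5*w - 14)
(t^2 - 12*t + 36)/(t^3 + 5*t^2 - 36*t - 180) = (t - 6)/(t^2 + 11*t + 30)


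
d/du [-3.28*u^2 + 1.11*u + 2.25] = 1.11 - 6.56*u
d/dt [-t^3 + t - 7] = 1 - 3*t^2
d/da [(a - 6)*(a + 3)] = 2*a - 3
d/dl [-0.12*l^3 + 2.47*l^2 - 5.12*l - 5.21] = -0.36*l^2 + 4.94*l - 5.12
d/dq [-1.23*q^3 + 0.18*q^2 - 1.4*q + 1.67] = -3.69*q^2 + 0.36*q - 1.4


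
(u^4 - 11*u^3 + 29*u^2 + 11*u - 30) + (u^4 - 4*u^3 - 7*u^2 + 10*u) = 2*u^4 - 15*u^3 + 22*u^2 + 21*u - 30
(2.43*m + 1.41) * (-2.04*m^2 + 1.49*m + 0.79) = -4.9572*m^3 + 0.7443*m^2 + 4.0206*m + 1.1139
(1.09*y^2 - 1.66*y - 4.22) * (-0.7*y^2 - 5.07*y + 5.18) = -0.763*y^4 - 4.3643*y^3 + 17.0164*y^2 + 12.7966*y - 21.8596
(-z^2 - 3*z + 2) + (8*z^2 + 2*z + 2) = 7*z^2 - z + 4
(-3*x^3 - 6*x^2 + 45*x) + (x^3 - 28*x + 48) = -2*x^3 - 6*x^2 + 17*x + 48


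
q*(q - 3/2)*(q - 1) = q^3 - 5*q^2/2 + 3*q/2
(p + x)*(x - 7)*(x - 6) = p*x^2 - 13*p*x + 42*p + x^3 - 13*x^2 + 42*x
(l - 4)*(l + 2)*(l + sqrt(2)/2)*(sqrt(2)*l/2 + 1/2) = sqrt(2)*l^4/2 - sqrt(2)*l^3 + l^3 - 15*sqrt(2)*l^2/4 - 2*l^2 - 8*l - sqrt(2)*l/2 - 2*sqrt(2)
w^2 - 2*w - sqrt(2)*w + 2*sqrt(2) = (w - 2)*(w - sqrt(2))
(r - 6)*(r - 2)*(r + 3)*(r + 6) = r^4 + r^3 - 42*r^2 - 36*r + 216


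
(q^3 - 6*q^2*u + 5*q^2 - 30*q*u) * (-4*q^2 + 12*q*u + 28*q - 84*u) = -4*q^5 + 36*q^4*u + 8*q^4 - 72*q^3*u^2 - 72*q^3*u + 140*q^3 + 144*q^2*u^2 - 1260*q^2*u + 2520*q*u^2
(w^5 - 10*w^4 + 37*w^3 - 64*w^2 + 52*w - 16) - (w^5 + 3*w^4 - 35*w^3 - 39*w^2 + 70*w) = -13*w^4 + 72*w^3 - 25*w^2 - 18*w - 16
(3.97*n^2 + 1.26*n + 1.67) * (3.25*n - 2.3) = 12.9025*n^3 - 5.036*n^2 + 2.5295*n - 3.841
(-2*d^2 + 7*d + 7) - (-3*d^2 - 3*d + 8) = d^2 + 10*d - 1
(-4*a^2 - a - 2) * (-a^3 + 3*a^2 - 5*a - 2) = 4*a^5 - 11*a^4 + 19*a^3 + 7*a^2 + 12*a + 4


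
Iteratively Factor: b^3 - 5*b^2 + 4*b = (b)*(b^2 - 5*b + 4) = b*(b - 4)*(b - 1)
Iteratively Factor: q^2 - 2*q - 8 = (q - 4)*(q + 2)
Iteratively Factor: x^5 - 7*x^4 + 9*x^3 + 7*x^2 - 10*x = (x + 1)*(x^4 - 8*x^3 + 17*x^2 - 10*x) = (x - 5)*(x + 1)*(x^3 - 3*x^2 + 2*x) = (x - 5)*(x - 1)*(x + 1)*(x^2 - 2*x) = x*(x - 5)*(x - 1)*(x + 1)*(x - 2)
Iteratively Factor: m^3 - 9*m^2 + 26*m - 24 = (m - 2)*(m^2 - 7*m + 12) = (m - 3)*(m - 2)*(m - 4)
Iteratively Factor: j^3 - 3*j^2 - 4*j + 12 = (j + 2)*(j^2 - 5*j + 6) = (j - 2)*(j + 2)*(j - 3)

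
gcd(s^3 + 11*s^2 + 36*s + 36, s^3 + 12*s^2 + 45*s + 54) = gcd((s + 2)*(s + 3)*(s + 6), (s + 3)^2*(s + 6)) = s^2 + 9*s + 18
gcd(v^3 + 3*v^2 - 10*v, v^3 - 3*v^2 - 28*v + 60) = v^2 + 3*v - 10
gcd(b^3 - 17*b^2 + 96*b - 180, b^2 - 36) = b - 6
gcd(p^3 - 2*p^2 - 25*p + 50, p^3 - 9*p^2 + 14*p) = p - 2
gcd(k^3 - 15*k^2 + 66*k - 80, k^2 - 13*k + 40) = k^2 - 13*k + 40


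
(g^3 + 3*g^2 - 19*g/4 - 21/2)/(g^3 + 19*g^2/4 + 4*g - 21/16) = 4*(g - 2)/(4*g - 1)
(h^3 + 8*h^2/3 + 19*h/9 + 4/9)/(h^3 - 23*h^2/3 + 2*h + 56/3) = (3*h^2 + 4*h + 1)/(3*(h^2 - 9*h + 14))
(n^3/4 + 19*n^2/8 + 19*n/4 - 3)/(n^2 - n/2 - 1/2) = (-2*n^3 - 19*n^2 - 38*n + 24)/(4*(-2*n^2 + n + 1))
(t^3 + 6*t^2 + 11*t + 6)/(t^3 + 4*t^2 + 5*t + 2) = (t + 3)/(t + 1)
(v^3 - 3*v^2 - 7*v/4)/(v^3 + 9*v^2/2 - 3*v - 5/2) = v*(2*v - 7)/(2*(v^2 + 4*v - 5))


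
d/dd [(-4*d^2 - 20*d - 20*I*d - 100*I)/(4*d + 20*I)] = -1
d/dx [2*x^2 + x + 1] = 4*x + 1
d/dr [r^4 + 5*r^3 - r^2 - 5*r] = 4*r^3 + 15*r^2 - 2*r - 5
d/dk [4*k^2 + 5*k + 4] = 8*k + 5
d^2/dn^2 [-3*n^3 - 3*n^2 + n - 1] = -18*n - 6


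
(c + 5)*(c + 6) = c^2 + 11*c + 30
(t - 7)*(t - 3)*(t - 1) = t^3 - 11*t^2 + 31*t - 21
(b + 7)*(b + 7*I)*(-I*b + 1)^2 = -b^4 - 7*b^3 - 9*I*b^3 + 15*b^2 - 63*I*b^2 + 105*b + 7*I*b + 49*I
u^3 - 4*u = u*(u - 2)*(u + 2)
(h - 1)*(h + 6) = h^2 + 5*h - 6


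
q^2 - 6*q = q*(q - 6)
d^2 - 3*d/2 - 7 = (d - 7/2)*(d + 2)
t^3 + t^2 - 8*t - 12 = (t - 3)*(t + 2)^2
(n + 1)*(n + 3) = n^2 + 4*n + 3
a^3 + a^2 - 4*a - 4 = (a - 2)*(a + 1)*(a + 2)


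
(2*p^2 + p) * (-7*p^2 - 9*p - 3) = -14*p^4 - 25*p^3 - 15*p^2 - 3*p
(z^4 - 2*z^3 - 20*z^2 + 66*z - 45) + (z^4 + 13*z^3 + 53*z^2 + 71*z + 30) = 2*z^4 + 11*z^3 + 33*z^2 + 137*z - 15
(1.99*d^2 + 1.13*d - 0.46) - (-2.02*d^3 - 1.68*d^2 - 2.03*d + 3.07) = 2.02*d^3 + 3.67*d^2 + 3.16*d - 3.53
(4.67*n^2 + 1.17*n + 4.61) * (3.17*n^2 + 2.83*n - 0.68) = 14.8039*n^4 + 16.925*n^3 + 14.7492*n^2 + 12.2507*n - 3.1348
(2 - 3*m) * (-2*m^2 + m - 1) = 6*m^3 - 7*m^2 + 5*m - 2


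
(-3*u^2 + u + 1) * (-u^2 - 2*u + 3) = 3*u^4 + 5*u^3 - 12*u^2 + u + 3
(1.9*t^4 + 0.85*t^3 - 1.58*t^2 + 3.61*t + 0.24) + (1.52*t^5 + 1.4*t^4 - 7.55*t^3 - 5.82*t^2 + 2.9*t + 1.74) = 1.52*t^5 + 3.3*t^4 - 6.7*t^3 - 7.4*t^2 + 6.51*t + 1.98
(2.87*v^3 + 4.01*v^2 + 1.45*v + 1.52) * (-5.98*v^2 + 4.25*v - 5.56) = -17.1626*v^5 - 11.7823*v^4 - 7.5857*v^3 - 25.2227*v^2 - 1.602*v - 8.4512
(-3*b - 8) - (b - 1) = -4*b - 7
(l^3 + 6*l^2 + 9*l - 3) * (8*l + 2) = 8*l^4 + 50*l^3 + 84*l^2 - 6*l - 6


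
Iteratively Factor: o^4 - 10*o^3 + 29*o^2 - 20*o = (o - 4)*(o^3 - 6*o^2 + 5*o) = (o - 4)*(o - 1)*(o^2 - 5*o) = (o - 5)*(o - 4)*(o - 1)*(o)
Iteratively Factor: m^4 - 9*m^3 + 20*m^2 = (m)*(m^3 - 9*m^2 + 20*m) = m^2*(m^2 - 9*m + 20) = m^2*(m - 5)*(m - 4)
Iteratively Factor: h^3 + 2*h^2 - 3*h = (h + 3)*(h^2 - h) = h*(h + 3)*(h - 1)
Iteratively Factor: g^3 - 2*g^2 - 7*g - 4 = (g - 4)*(g^2 + 2*g + 1) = (g - 4)*(g + 1)*(g + 1)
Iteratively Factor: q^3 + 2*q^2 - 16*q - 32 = (q + 2)*(q^2 - 16) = (q - 4)*(q + 2)*(q + 4)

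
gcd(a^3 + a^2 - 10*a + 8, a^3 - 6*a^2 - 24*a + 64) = a^2 + 2*a - 8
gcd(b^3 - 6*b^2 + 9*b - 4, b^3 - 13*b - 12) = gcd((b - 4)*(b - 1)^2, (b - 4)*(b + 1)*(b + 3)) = b - 4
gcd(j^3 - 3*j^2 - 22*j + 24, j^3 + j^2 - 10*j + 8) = j^2 + 3*j - 4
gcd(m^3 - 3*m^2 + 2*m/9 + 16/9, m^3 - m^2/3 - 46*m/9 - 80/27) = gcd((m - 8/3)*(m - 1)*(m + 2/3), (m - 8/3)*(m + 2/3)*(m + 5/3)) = m^2 - 2*m - 16/9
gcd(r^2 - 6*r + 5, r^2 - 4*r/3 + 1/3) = r - 1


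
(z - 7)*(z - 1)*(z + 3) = z^3 - 5*z^2 - 17*z + 21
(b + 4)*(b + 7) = b^2 + 11*b + 28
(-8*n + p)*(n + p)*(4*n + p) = -32*n^3 - 36*n^2*p - 3*n*p^2 + p^3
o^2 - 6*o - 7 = (o - 7)*(o + 1)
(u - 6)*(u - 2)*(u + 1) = u^3 - 7*u^2 + 4*u + 12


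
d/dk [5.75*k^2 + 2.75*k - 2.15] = 11.5*k + 2.75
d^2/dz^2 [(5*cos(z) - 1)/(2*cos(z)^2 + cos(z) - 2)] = (-180*sin(z)^4*cos(z) + 26*sin(z)^4 - 35*sin(z)^2 + 89*cos(z)/2 - 117*cos(3*z)/2 + 10*cos(5*z) + 19)/(-2*sin(z)^2 + cos(z))^3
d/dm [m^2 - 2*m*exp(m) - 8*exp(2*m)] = -2*m*exp(m) + 2*m - 16*exp(2*m) - 2*exp(m)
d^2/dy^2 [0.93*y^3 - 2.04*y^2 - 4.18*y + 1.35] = 5.58*y - 4.08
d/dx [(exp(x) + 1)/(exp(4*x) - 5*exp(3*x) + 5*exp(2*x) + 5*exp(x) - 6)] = (-3*exp(2*x) + 12*exp(x) - 11)*exp(x)/(exp(6*x) - 12*exp(5*x) + 58*exp(4*x) - 144*exp(3*x) + 193*exp(2*x) - 132*exp(x) + 36)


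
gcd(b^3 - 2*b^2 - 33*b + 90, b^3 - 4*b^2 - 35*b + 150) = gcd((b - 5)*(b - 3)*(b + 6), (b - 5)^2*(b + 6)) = b^2 + b - 30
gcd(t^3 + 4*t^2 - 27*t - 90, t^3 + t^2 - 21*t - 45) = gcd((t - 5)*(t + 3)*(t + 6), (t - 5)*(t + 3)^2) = t^2 - 2*t - 15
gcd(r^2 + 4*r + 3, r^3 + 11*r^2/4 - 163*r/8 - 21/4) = 1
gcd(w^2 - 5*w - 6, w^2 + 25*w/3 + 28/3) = 1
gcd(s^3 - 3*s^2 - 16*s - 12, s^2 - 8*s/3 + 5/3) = 1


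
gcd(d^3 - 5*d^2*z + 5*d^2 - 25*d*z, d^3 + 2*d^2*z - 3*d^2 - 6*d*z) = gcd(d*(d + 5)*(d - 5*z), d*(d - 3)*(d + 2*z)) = d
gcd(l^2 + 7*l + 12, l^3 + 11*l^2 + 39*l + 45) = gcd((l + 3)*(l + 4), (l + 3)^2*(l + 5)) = l + 3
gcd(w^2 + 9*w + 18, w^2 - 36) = w + 6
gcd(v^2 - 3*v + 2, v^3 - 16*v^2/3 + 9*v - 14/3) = v^2 - 3*v + 2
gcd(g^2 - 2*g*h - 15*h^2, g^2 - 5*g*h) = g - 5*h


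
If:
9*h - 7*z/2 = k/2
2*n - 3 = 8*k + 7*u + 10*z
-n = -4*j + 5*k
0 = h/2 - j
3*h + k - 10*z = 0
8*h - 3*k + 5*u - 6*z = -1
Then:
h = -136/18289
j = -68/18289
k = -1272/18289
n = 6088/18289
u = -4405/18289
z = -168/18289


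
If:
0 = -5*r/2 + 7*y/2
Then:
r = 7*y/5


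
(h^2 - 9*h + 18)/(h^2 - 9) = (h - 6)/(h + 3)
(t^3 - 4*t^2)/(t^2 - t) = t*(t - 4)/(t - 1)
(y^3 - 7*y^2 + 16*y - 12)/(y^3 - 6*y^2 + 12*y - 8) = (y - 3)/(y - 2)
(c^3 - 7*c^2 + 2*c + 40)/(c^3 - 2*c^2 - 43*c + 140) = (c + 2)/(c + 7)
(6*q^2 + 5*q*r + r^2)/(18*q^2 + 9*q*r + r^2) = (2*q + r)/(6*q + r)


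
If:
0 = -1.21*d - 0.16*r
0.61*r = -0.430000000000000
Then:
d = 0.09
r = -0.70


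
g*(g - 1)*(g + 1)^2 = g^4 + g^3 - g^2 - g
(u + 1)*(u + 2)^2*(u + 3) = u^4 + 8*u^3 + 23*u^2 + 28*u + 12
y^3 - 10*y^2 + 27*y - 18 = (y - 6)*(y - 3)*(y - 1)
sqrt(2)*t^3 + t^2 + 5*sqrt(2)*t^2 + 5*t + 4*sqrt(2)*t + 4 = (t + 1)*(t + 4)*(sqrt(2)*t + 1)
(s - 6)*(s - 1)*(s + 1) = s^3 - 6*s^2 - s + 6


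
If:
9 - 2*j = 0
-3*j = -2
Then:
No Solution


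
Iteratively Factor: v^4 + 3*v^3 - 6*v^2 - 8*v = (v)*(v^3 + 3*v^2 - 6*v - 8) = v*(v + 4)*(v^2 - v - 2) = v*(v + 1)*(v + 4)*(v - 2)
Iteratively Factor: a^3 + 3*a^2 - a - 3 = (a - 1)*(a^2 + 4*a + 3) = (a - 1)*(a + 1)*(a + 3)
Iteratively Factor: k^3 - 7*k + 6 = (k - 1)*(k^2 + k - 6) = (k - 1)*(k + 3)*(k - 2)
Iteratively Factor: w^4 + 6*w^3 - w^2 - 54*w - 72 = (w + 2)*(w^3 + 4*w^2 - 9*w - 36) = (w + 2)*(w + 3)*(w^2 + w - 12) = (w - 3)*(w + 2)*(w + 3)*(w + 4)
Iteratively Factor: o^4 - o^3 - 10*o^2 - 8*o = (o + 2)*(o^3 - 3*o^2 - 4*o) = o*(o + 2)*(o^2 - 3*o - 4) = o*(o - 4)*(o + 2)*(o + 1)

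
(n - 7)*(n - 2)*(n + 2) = n^3 - 7*n^2 - 4*n + 28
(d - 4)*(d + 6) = d^2 + 2*d - 24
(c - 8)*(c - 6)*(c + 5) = c^3 - 9*c^2 - 22*c + 240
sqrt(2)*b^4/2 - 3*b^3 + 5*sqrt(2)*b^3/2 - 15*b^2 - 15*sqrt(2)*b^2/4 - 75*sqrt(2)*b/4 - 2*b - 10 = (b + 5)*(b - 4*sqrt(2))*(b + sqrt(2)/2)*(sqrt(2)*b/2 + 1/2)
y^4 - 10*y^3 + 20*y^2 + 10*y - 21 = (y - 7)*(y - 3)*(y - 1)*(y + 1)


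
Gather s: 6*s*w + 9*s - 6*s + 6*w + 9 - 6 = s*(6*w + 3) + 6*w + 3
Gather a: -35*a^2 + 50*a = -35*a^2 + 50*a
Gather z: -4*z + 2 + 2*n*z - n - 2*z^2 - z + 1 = -n - 2*z^2 + z*(2*n - 5) + 3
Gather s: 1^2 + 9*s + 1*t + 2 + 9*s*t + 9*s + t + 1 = s*(9*t + 18) + 2*t + 4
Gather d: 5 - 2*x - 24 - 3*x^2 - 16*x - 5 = -3*x^2 - 18*x - 24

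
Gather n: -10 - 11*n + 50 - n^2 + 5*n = -n^2 - 6*n + 40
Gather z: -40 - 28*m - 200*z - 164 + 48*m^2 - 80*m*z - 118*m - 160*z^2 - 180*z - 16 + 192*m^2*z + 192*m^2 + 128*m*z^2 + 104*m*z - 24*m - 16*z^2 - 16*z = 240*m^2 - 170*m + z^2*(128*m - 176) + z*(192*m^2 + 24*m - 396) - 220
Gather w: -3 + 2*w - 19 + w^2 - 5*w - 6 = w^2 - 3*w - 28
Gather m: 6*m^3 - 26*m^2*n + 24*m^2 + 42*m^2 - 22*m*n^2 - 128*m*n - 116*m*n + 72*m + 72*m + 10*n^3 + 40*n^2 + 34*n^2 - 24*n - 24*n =6*m^3 + m^2*(66 - 26*n) + m*(-22*n^2 - 244*n + 144) + 10*n^3 + 74*n^2 - 48*n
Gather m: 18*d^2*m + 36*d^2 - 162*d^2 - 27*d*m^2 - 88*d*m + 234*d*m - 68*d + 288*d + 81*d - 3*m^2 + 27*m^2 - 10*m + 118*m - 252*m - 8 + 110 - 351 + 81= -126*d^2 + 301*d + m^2*(24 - 27*d) + m*(18*d^2 + 146*d - 144) - 168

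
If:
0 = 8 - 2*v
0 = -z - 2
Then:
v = 4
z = -2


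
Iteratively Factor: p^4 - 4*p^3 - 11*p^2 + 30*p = (p + 3)*(p^3 - 7*p^2 + 10*p) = (p - 2)*(p + 3)*(p^2 - 5*p) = p*(p - 2)*(p + 3)*(p - 5)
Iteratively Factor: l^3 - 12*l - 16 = (l - 4)*(l^2 + 4*l + 4) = (l - 4)*(l + 2)*(l + 2)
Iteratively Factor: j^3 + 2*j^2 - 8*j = (j)*(j^2 + 2*j - 8) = j*(j + 4)*(j - 2)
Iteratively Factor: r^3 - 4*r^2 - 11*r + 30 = (r + 3)*(r^2 - 7*r + 10) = (r - 2)*(r + 3)*(r - 5)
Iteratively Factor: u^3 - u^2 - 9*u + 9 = (u + 3)*(u^2 - 4*u + 3) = (u - 3)*(u + 3)*(u - 1)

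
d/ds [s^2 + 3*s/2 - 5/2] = 2*s + 3/2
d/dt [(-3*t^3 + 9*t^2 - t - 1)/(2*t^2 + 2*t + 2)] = t*(-3*t^3 - 6*t^2 + t + 20)/(2*(t^4 + 2*t^3 + 3*t^2 + 2*t + 1))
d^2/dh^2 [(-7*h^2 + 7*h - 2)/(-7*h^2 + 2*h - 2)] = 10*(-49*h^3 + 42*h - 4)/(343*h^6 - 294*h^5 + 378*h^4 - 176*h^3 + 108*h^2 - 24*h + 8)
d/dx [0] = 0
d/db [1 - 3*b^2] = -6*b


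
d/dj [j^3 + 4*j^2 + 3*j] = 3*j^2 + 8*j + 3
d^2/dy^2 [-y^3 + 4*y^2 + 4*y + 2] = 8 - 6*y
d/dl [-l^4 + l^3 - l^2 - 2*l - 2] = -4*l^3 + 3*l^2 - 2*l - 2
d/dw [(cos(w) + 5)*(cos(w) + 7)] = -2*(cos(w) + 6)*sin(w)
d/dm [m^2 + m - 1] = 2*m + 1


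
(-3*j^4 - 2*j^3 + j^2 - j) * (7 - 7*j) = 21*j^5 - 7*j^4 - 21*j^3 + 14*j^2 - 7*j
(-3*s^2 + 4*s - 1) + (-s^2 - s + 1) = -4*s^2 + 3*s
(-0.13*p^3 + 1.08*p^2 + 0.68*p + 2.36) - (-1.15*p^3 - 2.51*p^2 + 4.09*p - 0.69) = 1.02*p^3 + 3.59*p^2 - 3.41*p + 3.05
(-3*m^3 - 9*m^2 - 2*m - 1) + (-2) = -3*m^3 - 9*m^2 - 2*m - 3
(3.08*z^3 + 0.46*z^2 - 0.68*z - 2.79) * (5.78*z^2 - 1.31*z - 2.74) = 17.8024*z^5 - 1.376*z^4 - 12.9722*z^3 - 16.4958*z^2 + 5.5181*z + 7.6446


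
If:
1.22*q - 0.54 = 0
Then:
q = 0.44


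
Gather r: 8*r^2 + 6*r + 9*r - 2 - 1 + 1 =8*r^2 + 15*r - 2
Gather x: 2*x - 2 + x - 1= 3*x - 3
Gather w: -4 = -4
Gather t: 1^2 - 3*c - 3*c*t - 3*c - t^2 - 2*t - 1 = -6*c - t^2 + t*(-3*c - 2)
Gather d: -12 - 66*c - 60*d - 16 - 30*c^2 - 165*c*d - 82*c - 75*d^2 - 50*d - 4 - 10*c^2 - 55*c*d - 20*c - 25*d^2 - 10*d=-40*c^2 - 168*c - 100*d^2 + d*(-220*c - 120) - 32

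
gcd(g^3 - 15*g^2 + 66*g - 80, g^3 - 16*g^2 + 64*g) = g - 8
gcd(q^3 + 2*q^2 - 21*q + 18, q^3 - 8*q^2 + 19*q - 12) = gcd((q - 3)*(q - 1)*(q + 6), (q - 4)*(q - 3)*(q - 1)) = q^2 - 4*q + 3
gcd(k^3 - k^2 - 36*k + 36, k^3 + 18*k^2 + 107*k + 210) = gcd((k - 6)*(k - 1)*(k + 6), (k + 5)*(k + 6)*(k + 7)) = k + 6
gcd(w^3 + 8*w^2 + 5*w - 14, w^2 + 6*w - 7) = w^2 + 6*w - 7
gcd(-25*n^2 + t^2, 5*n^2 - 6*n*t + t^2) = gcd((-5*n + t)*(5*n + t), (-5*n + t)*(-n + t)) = -5*n + t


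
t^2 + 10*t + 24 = (t + 4)*(t + 6)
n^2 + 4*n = n*(n + 4)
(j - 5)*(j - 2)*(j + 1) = j^3 - 6*j^2 + 3*j + 10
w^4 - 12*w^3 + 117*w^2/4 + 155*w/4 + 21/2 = (w - 7)*(w - 6)*(w + 1/2)^2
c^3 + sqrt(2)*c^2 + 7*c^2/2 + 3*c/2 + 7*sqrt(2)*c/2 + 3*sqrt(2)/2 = (c + 1/2)*(c + 3)*(c + sqrt(2))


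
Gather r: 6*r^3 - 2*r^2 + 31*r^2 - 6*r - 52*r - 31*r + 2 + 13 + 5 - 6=6*r^3 + 29*r^2 - 89*r + 14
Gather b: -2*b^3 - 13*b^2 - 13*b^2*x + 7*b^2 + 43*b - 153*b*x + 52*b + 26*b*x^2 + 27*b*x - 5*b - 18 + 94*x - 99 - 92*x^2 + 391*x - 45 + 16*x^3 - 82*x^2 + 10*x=-2*b^3 + b^2*(-13*x - 6) + b*(26*x^2 - 126*x + 90) + 16*x^3 - 174*x^2 + 495*x - 162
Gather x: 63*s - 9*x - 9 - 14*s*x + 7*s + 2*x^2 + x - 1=70*s + 2*x^2 + x*(-14*s - 8) - 10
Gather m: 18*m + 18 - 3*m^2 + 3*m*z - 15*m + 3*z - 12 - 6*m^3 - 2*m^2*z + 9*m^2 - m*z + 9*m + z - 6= -6*m^3 + m^2*(6 - 2*z) + m*(2*z + 12) + 4*z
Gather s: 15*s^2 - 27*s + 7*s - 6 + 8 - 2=15*s^2 - 20*s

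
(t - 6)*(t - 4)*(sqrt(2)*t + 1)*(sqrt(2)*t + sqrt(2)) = 2*t^4 - 18*t^3 + sqrt(2)*t^3 - 9*sqrt(2)*t^2 + 28*t^2 + 14*sqrt(2)*t + 48*t + 24*sqrt(2)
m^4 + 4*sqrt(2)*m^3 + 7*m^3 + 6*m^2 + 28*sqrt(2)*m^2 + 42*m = m*(m + 7)*(m + sqrt(2))*(m + 3*sqrt(2))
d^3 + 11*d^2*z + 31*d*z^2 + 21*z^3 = (d + z)*(d + 3*z)*(d + 7*z)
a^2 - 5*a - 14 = (a - 7)*(a + 2)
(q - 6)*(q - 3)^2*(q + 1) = q^4 - 11*q^3 + 33*q^2 - 9*q - 54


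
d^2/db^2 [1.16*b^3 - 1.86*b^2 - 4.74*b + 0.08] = 6.96*b - 3.72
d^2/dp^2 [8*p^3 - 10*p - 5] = 48*p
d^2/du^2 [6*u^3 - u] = 36*u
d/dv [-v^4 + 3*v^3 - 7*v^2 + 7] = v*(-4*v^2 + 9*v - 14)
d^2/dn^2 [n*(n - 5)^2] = 6*n - 20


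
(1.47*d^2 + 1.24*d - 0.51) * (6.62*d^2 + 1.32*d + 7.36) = 9.7314*d^4 + 10.1492*d^3 + 9.0798*d^2 + 8.4532*d - 3.7536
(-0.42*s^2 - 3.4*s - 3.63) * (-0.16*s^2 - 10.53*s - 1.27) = 0.0672*s^4 + 4.9666*s^3 + 36.9162*s^2 + 42.5419*s + 4.6101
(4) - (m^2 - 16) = 20 - m^2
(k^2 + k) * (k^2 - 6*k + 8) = k^4 - 5*k^3 + 2*k^2 + 8*k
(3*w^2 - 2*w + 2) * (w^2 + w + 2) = 3*w^4 + w^3 + 6*w^2 - 2*w + 4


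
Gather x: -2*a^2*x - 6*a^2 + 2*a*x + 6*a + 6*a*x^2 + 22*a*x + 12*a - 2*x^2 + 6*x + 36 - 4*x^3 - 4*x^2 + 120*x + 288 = -6*a^2 + 18*a - 4*x^3 + x^2*(6*a - 6) + x*(-2*a^2 + 24*a + 126) + 324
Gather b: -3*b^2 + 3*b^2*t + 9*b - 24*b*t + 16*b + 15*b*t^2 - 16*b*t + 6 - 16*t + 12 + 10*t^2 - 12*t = b^2*(3*t - 3) + b*(15*t^2 - 40*t + 25) + 10*t^2 - 28*t + 18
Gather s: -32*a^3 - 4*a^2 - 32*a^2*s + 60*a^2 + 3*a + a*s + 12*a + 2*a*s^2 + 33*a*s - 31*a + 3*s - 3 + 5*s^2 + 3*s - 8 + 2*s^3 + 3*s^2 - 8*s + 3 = -32*a^3 + 56*a^2 - 16*a + 2*s^3 + s^2*(2*a + 8) + s*(-32*a^2 + 34*a - 2) - 8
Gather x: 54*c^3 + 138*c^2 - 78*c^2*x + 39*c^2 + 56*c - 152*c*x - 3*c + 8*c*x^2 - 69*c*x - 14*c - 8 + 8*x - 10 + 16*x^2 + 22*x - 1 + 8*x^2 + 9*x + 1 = 54*c^3 + 177*c^2 + 39*c + x^2*(8*c + 24) + x*(-78*c^2 - 221*c + 39) - 18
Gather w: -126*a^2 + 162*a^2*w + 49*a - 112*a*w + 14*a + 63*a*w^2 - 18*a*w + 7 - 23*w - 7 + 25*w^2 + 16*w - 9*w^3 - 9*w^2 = -126*a^2 + 63*a - 9*w^3 + w^2*(63*a + 16) + w*(162*a^2 - 130*a - 7)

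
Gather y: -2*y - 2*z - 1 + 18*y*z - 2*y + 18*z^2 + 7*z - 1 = y*(18*z - 4) + 18*z^2 + 5*z - 2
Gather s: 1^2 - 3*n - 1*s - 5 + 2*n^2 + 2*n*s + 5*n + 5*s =2*n^2 + 2*n + s*(2*n + 4) - 4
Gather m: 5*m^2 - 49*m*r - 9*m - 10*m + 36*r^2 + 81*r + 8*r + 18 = 5*m^2 + m*(-49*r - 19) + 36*r^2 + 89*r + 18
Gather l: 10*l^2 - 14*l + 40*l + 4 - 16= 10*l^2 + 26*l - 12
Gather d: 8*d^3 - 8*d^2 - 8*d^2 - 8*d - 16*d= 8*d^3 - 16*d^2 - 24*d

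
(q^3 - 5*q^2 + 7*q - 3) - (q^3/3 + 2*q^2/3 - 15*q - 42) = 2*q^3/3 - 17*q^2/3 + 22*q + 39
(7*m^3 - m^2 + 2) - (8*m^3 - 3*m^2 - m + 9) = -m^3 + 2*m^2 + m - 7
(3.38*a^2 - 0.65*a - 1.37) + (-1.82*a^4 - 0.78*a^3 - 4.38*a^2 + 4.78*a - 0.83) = -1.82*a^4 - 0.78*a^3 - 1.0*a^2 + 4.13*a - 2.2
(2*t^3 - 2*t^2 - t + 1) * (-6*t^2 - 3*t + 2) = -12*t^5 + 6*t^4 + 16*t^3 - 7*t^2 - 5*t + 2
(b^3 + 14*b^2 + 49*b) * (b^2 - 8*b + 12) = b^5 + 6*b^4 - 51*b^3 - 224*b^2 + 588*b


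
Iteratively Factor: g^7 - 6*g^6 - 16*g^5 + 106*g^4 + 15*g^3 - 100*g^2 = (g + 1)*(g^6 - 7*g^5 - 9*g^4 + 115*g^3 - 100*g^2) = (g - 5)*(g + 1)*(g^5 - 2*g^4 - 19*g^3 + 20*g^2) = (g - 5)*(g + 1)*(g + 4)*(g^4 - 6*g^3 + 5*g^2) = g*(g - 5)*(g + 1)*(g + 4)*(g^3 - 6*g^2 + 5*g) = g*(g - 5)*(g - 1)*(g + 1)*(g + 4)*(g^2 - 5*g) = g*(g - 5)^2*(g - 1)*(g + 1)*(g + 4)*(g)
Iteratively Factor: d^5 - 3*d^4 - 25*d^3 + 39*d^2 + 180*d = (d + 3)*(d^4 - 6*d^3 - 7*d^2 + 60*d) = (d - 5)*(d + 3)*(d^3 - d^2 - 12*d) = (d - 5)*(d + 3)^2*(d^2 - 4*d) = d*(d - 5)*(d + 3)^2*(d - 4)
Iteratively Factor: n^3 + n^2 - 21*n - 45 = (n + 3)*(n^2 - 2*n - 15) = (n - 5)*(n + 3)*(n + 3)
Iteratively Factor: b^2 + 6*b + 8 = (b + 4)*(b + 2)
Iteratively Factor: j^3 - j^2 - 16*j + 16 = (j + 4)*(j^2 - 5*j + 4) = (j - 1)*(j + 4)*(j - 4)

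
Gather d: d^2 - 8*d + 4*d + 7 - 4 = d^2 - 4*d + 3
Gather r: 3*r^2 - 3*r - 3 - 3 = 3*r^2 - 3*r - 6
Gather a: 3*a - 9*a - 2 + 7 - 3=2 - 6*a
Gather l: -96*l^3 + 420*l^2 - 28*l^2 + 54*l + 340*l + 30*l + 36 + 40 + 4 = -96*l^3 + 392*l^2 + 424*l + 80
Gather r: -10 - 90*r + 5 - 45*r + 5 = -135*r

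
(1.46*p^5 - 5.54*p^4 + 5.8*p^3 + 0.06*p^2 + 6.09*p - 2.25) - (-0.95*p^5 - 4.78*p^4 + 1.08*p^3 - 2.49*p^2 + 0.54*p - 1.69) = 2.41*p^5 - 0.76*p^4 + 4.72*p^3 + 2.55*p^2 + 5.55*p - 0.56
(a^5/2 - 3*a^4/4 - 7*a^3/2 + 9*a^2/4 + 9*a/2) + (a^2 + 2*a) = a^5/2 - 3*a^4/4 - 7*a^3/2 + 13*a^2/4 + 13*a/2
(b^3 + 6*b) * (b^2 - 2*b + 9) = b^5 - 2*b^4 + 15*b^3 - 12*b^2 + 54*b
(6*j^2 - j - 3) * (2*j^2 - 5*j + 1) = 12*j^4 - 32*j^3 + 5*j^2 + 14*j - 3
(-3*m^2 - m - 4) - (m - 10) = -3*m^2 - 2*m + 6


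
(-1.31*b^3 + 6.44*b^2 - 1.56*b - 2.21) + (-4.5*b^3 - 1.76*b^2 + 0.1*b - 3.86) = -5.81*b^3 + 4.68*b^2 - 1.46*b - 6.07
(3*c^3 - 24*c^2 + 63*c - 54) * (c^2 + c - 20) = 3*c^5 - 21*c^4 - 21*c^3 + 489*c^2 - 1314*c + 1080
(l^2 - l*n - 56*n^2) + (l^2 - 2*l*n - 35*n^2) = 2*l^2 - 3*l*n - 91*n^2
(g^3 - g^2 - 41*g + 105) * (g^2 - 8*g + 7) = g^5 - 9*g^4 - 26*g^3 + 426*g^2 - 1127*g + 735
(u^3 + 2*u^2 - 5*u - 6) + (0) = u^3 + 2*u^2 - 5*u - 6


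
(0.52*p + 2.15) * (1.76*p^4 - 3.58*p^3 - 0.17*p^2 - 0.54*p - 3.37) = 0.9152*p^5 + 1.9224*p^4 - 7.7854*p^3 - 0.6463*p^2 - 2.9134*p - 7.2455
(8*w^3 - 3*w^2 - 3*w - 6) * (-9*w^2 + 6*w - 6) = -72*w^5 + 75*w^4 - 39*w^3 + 54*w^2 - 18*w + 36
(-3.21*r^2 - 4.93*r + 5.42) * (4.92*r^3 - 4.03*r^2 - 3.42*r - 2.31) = -15.7932*r^5 - 11.3193*r^4 + 57.5125*r^3 + 2.4331*r^2 - 7.1481*r - 12.5202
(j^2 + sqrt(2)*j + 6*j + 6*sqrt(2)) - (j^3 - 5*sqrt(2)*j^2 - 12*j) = -j^3 + j^2 + 5*sqrt(2)*j^2 + sqrt(2)*j + 18*j + 6*sqrt(2)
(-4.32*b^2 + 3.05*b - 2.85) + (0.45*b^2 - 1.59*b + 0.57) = -3.87*b^2 + 1.46*b - 2.28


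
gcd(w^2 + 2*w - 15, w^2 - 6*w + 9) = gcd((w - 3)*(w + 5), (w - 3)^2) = w - 3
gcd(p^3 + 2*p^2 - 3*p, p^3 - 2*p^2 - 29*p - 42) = p + 3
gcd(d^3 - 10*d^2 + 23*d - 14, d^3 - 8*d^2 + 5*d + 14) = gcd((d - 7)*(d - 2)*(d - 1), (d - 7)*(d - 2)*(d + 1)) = d^2 - 9*d + 14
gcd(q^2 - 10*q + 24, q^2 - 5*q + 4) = q - 4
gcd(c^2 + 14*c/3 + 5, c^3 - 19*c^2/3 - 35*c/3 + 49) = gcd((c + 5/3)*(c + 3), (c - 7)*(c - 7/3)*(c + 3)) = c + 3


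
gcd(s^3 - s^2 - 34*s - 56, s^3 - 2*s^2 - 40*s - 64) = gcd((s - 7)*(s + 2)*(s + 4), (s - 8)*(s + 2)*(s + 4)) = s^2 + 6*s + 8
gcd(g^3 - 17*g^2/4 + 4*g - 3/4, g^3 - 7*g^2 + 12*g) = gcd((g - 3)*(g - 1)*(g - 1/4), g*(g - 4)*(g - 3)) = g - 3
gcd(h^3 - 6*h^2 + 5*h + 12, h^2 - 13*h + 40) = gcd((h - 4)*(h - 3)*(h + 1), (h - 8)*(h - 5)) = 1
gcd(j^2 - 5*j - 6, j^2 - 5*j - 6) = j^2 - 5*j - 6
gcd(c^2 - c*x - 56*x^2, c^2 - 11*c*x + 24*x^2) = -c + 8*x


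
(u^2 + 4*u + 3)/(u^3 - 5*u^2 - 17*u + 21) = (u + 1)/(u^2 - 8*u + 7)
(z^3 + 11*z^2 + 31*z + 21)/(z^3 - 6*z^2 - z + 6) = (z^2 + 10*z + 21)/(z^2 - 7*z + 6)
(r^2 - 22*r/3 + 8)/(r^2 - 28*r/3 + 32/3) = (r - 6)/(r - 8)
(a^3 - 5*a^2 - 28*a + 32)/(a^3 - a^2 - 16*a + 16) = (a - 8)/(a - 4)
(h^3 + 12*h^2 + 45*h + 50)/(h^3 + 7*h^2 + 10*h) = (h + 5)/h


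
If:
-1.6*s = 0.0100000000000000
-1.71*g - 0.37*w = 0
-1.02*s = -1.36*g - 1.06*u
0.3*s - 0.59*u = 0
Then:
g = -0.00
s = -0.01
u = -0.00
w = 0.01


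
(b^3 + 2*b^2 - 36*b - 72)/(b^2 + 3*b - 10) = (b^3 + 2*b^2 - 36*b - 72)/(b^2 + 3*b - 10)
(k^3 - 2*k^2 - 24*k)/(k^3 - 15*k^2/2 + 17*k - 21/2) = 2*k*(k^2 - 2*k - 24)/(2*k^3 - 15*k^2 + 34*k - 21)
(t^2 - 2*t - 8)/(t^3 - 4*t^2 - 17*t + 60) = (t^2 - 2*t - 8)/(t^3 - 4*t^2 - 17*t + 60)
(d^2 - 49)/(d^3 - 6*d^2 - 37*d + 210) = (d + 7)/(d^2 + d - 30)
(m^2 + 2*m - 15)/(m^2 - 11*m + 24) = (m + 5)/(m - 8)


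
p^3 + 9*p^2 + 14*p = p*(p + 2)*(p + 7)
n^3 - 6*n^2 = n^2*(n - 6)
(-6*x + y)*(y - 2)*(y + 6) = -6*x*y^2 - 24*x*y + 72*x + y^3 + 4*y^2 - 12*y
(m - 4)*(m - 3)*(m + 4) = m^3 - 3*m^2 - 16*m + 48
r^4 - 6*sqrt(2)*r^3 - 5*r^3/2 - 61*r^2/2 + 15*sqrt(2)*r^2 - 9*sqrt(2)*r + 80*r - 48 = (r - 3/2)*(r - 1)*(r - 8*sqrt(2))*(r + 2*sqrt(2))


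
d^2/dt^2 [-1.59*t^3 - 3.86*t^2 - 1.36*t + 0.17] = -9.54*t - 7.72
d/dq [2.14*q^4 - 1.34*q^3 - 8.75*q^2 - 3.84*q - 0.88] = 8.56*q^3 - 4.02*q^2 - 17.5*q - 3.84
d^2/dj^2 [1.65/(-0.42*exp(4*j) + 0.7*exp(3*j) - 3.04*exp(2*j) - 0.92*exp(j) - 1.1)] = (-1.65*(1.68*exp(3*j) - 2.1*exp(2*j) + 6.08*exp(j) + 0.92)*(3.36*exp(3*j) - 4.2*exp(2*j) + 12.16*exp(j) + 1.84)*exp(j) + (11.088*exp(3*j) - 10.395*exp(2*j) + 20.064*exp(j) + 1.518)*(0.42*exp(4*j) - 0.7*exp(3*j) + 3.04*exp(2*j) + 0.92*exp(j) + 1.1))*exp(j)/(0.42*exp(4*j) - 0.7*exp(3*j) + 3.04*exp(2*j) + 0.92*exp(j) + 1.1)^3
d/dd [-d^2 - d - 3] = -2*d - 1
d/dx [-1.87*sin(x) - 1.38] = -1.87*cos(x)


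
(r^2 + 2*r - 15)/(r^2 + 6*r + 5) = (r - 3)/(r + 1)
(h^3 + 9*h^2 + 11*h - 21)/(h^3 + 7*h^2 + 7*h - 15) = (h + 7)/(h + 5)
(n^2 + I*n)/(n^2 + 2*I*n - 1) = n/(n + I)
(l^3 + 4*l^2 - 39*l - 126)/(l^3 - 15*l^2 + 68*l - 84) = (l^2 + 10*l + 21)/(l^2 - 9*l + 14)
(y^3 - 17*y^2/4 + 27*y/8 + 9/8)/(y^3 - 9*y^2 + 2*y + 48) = (8*y^2 - 10*y - 3)/(8*(y^2 - 6*y - 16))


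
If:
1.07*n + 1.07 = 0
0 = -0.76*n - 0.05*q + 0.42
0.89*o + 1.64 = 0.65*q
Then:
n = -1.00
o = 15.39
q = 23.60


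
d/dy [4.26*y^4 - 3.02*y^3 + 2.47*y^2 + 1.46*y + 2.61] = 17.04*y^3 - 9.06*y^2 + 4.94*y + 1.46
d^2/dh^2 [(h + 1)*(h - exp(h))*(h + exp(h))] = -4*h*exp(2*h) + 6*h - 8*exp(2*h) + 2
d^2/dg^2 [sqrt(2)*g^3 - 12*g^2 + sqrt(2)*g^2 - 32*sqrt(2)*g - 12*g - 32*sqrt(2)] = 6*sqrt(2)*g - 24 + 2*sqrt(2)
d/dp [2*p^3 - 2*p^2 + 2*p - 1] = 6*p^2 - 4*p + 2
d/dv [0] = 0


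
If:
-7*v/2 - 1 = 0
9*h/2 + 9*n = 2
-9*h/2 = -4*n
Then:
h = 16/117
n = 2/13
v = -2/7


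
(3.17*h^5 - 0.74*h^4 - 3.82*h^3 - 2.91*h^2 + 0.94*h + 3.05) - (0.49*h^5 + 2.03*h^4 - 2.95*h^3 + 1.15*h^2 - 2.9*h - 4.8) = 2.68*h^5 - 2.77*h^4 - 0.87*h^3 - 4.06*h^2 + 3.84*h + 7.85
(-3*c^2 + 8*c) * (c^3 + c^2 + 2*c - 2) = -3*c^5 + 5*c^4 + 2*c^3 + 22*c^2 - 16*c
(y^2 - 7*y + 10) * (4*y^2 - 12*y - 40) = 4*y^4 - 40*y^3 + 84*y^2 + 160*y - 400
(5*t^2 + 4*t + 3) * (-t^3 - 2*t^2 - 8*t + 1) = -5*t^5 - 14*t^4 - 51*t^3 - 33*t^2 - 20*t + 3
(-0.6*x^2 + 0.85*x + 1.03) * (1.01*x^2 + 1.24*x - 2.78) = -0.606*x^4 + 0.1145*x^3 + 3.7623*x^2 - 1.0858*x - 2.8634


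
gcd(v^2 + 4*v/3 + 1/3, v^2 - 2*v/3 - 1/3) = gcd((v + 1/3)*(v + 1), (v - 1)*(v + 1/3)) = v + 1/3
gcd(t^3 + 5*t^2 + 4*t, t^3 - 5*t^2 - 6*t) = t^2 + t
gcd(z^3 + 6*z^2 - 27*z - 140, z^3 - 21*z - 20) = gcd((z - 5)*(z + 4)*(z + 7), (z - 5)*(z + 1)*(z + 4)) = z^2 - z - 20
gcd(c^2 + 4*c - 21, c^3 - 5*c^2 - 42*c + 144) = c - 3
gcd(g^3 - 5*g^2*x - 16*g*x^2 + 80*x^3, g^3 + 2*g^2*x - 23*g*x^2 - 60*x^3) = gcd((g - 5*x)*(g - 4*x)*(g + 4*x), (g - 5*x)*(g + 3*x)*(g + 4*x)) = -g^2 + g*x + 20*x^2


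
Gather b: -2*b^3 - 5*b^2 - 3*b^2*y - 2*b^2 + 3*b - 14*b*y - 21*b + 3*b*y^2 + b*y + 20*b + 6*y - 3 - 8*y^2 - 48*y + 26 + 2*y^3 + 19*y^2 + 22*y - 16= -2*b^3 + b^2*(-3*y - 7) + b*(3*y^2 - 13*y + 2) + 2*y^3 + 11*y^2 - 20*y + 7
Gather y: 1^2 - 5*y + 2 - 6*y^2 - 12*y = -6*y^2 - 17*y + 3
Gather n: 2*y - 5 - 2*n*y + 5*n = n*(5 - 2*y) + 2*y - 5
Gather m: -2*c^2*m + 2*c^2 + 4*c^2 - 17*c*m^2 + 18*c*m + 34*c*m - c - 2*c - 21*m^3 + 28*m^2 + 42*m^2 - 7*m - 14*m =6*c^2 - 3*c - 21*m^3 + m^2*(70 - 17*c) + m*(-2*c^2 + 52*c - 21)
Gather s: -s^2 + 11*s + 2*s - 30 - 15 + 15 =-s^2 + 13*s - 30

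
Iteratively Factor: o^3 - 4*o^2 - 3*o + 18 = (o + 2)*(o^2 - 6*o + 9) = (o - 3)*(o + 2)*(o - 3)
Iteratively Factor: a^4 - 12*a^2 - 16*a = (a - 4)*(a^3 + 4*a^2 + 4*a) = a*(a - 4)*(a^2 + 4*a + 4) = a*(a - 4)*(a + 2)*(a + 2)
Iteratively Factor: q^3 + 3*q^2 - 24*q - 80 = (q - 5)*(q^2 + 8*q + 16) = (q - 5)*(q + 4)*(q + 4)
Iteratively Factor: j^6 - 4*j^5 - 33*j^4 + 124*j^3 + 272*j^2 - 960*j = (j - 5)*(j^5 + j^4 - 28*j^3 - 16*j^2 + 192*j) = (j - 5)*(j + 4)*(j^4 - 3*j^3 - 16*j^2 + 48*j) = (j - 5)*(j - 3)*(j + 4)*(j^3 - 16*j) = (j - 5)*(j - 3)*(j + 4)^2*(j^2 - 4*j) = (j - 5)*(j - 4)*(j - 3)*(j + 4)^2*(j)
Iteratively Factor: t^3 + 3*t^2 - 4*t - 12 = (t + 2)*(t^2 + t - 6) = (t - 2)*(t + 2)*(t + 3)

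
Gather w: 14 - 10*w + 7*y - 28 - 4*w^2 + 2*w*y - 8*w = -4*w^2 + w*(2*y - 18) + 7*y - 14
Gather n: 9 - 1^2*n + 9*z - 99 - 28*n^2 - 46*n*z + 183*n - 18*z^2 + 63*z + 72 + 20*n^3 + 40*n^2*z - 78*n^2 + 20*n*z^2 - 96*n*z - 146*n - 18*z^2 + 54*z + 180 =20*n^3 + n^2*(40*z - 106) + n*(20*z^2 - 142*z + 36) - 36*z^2 + 126*z + 162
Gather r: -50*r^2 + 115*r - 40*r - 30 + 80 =-50*r^2 + 75*r + 50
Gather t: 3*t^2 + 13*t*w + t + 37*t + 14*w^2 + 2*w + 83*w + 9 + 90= 3*t^2 + t*(13*w + 38) + 14*w^2 + 85*w + 99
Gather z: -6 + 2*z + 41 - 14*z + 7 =42 - 12*z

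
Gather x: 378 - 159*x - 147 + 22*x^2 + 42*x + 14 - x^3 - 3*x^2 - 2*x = -x^3 + 19*x^2 - 119*x + 245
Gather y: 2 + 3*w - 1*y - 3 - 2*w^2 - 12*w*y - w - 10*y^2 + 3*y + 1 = -2*w^2 + 2*w - 10*y^2 + y*(2 - 12*w)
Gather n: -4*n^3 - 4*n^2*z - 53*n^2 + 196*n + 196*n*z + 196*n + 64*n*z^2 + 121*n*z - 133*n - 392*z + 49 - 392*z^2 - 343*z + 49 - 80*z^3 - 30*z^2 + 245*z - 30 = -4*n^3 + n^2*(-4*z - 53) + n*(64*z^2 + 317*z + 259) - 80*z^3 - 422*z^2 - 490*z + 68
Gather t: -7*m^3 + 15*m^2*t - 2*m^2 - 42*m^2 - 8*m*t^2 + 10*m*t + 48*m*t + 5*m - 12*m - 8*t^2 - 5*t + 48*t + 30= -7*m^3 - 44*m^2 - 7*m + t^2*(-8*m - 8) + t*(15*m^2 + 58*m + 43) + 30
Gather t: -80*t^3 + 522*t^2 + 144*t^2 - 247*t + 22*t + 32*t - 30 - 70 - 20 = -80*t^3 + 666*t^2 - 193*t - 120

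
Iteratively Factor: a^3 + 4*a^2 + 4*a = (a + 2)*(a^2 + 2*a) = a*(a + 2)*(a + 2)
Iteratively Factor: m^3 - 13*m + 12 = (m - 1)*(m^2 + m - 12) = (m - 3)*(m - 1)*(m + 4)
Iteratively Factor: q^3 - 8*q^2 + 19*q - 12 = (q - 3)*(q^2 - 5*q + 4) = (q - 4)*(q - 3)*(q - 1)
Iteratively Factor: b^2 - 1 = (b - 1)*(b + 1)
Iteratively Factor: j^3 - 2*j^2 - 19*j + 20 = (j - 1)*(j^2 - j - 20) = (j - 5)*(j - 1)*(j + 4)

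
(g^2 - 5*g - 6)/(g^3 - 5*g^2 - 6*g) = 1/g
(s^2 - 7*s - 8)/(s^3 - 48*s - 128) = (s + 1)/(s^2 + 8*s + 16)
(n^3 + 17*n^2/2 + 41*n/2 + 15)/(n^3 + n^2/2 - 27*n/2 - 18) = (n^2 + 7*n + 10)/(n^2 - n - 12)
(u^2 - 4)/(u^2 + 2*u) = (u - 2)/u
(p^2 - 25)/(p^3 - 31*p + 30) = (p + 5)/(p^2 + 5*p - 6)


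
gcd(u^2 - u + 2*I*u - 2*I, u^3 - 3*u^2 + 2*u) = u - 1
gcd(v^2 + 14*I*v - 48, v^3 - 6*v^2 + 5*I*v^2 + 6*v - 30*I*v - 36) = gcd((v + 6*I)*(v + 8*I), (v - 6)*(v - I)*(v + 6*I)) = v + 6*I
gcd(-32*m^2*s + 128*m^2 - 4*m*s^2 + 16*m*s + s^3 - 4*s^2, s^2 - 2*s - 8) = s - 4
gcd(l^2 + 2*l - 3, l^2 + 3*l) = l + 3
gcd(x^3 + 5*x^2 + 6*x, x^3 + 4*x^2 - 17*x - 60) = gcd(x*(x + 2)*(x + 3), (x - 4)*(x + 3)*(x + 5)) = x + 3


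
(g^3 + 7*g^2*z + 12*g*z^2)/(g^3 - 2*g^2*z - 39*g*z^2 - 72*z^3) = g*(-g - 4*z)/(-g^2 + 5*g*z + 24*z^2)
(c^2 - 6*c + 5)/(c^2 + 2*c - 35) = (c - 1)/(c + 7)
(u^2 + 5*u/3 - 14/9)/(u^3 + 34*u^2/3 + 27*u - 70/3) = (u + 7/3)/(u^2 + 12*u + 35)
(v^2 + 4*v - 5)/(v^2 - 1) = (v + 5)/(v + 1)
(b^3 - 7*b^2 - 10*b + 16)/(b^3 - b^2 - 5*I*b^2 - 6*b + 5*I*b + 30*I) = (b^2 - 9*b + 8)/(b^2 - b*(3 + 5*I) + 15*I)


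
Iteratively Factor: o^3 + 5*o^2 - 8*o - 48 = (o - 3)*(o^2 + 8*o + 16) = (o - 3)*(o + 4)*(o + 4)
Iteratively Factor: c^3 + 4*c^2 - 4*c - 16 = (c + 2)*(c^2 + 2*c - 8) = (c + 2)*(c + 4)*(c - 2)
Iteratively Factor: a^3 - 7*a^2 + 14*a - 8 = (a - 2)*(a^2 - 5*a + 4) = (a - 2)*(a - 1)*(a - 4)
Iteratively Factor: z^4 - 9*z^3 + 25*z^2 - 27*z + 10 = (z - 1)*(z^3 - 8*z^2 + 17*z - 10) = (z - 5)*(z - 1)*(z^2 - 3*z + 2) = (z - 5)*(z - 1)^2*(z - 2)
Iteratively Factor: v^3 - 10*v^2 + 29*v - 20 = (v - 5)*(v^2 - 5*v + 4) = (v - 5)*(v - 4)*(v - 1)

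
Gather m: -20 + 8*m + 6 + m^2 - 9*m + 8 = m^2 - m - 6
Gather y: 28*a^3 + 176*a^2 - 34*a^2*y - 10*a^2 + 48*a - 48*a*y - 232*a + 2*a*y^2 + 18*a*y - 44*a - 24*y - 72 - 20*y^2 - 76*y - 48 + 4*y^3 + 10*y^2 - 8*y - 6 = 28*a^3 + 166*a^2 - 228*a + 4*y^3 + y^2*(2*a - 10) + y*(-34*a^2 - 30*a - 108) - 126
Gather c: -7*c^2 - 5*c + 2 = -7*c^2 - 5*c + 2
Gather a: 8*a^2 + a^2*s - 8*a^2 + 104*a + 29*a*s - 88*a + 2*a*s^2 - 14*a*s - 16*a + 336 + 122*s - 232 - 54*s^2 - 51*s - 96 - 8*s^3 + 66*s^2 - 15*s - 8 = a^2*s + a*(2*s^2 + 15*s) - 8*s^3 + 12*s^2 + 56*s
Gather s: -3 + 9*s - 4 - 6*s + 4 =3*s - 3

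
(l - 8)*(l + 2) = l^2 - 6*l - 16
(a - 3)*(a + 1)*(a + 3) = a^3 + a^2 - 9*a - 9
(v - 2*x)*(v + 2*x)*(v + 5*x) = v^3 + 5*v^2*x - 4*v*x^2 - 20*x^3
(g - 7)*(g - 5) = g^2 - 12*g + 35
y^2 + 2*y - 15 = (y - 3)*(y + 5)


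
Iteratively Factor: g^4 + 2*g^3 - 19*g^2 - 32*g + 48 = (g + 3)*(g^3 - g^2 - 16*g + 16) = (g - 4)*(g + 3)*(g^2 + 3*g - 4) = (g - 4)*(g + 3)*(g + 4)*(g - 1)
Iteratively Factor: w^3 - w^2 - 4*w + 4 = (w - 2)*(w^2 + w - 2) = (w - 2)*(w + 2)*(w - 1)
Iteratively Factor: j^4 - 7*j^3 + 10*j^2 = (j - 2)*(j^3 - 5*j^2) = (j - 5)*(j - 2)*(j^2) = j*(j - 5)*(j - 2)*(j)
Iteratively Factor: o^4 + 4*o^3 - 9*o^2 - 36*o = (o)*(o^3 + 4*o^2 - 9*o - 36) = o*(o + 4)*(o^2 - 9) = o*(o - 3)*(o + 4)*(o + 3)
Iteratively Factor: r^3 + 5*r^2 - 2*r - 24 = (r + 3)*(r^2 + 2*r - 8) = (r - 2)*(r + 3)*(r + 4)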